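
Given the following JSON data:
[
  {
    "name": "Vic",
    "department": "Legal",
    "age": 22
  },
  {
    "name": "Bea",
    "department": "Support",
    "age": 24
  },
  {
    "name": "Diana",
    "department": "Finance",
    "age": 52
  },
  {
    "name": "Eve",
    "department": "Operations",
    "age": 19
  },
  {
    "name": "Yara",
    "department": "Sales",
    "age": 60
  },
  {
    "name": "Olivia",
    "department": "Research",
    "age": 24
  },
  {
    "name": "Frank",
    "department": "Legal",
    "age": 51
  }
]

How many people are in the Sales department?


Scanning records for department = Sales
  Record 4: Yara
Count: 1

ANSWER: 1


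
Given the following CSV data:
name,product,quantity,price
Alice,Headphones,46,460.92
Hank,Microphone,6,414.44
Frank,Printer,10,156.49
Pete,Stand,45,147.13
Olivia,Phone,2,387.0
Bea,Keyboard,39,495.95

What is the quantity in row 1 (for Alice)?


Row 1: Alice
Column 'quantity' = 46

ANSWER: 46


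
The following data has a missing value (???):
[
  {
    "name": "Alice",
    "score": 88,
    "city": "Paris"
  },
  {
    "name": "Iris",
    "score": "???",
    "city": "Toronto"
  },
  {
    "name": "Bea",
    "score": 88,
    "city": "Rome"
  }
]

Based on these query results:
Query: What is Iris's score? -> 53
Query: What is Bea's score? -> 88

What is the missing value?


The missing value is Iris's score
From query: Iris's score = 53

ANSWER: 53


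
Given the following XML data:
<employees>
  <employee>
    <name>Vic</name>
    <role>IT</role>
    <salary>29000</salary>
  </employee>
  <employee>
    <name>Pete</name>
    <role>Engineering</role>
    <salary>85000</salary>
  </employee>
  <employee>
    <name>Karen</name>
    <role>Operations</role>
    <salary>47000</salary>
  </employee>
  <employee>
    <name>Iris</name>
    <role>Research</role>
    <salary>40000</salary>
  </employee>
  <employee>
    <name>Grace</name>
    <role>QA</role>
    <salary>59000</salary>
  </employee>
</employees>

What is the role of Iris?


Searching for <employee> with <name>Iris</name>
Found at position 4
<role>Research</role>

ANSWER: Research


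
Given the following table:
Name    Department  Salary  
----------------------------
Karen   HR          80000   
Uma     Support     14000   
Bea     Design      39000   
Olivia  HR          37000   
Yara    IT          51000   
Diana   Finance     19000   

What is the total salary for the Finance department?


Finance department members:
  Diana: 19000
Total = 19000 = 19000

ANSWER: 19000


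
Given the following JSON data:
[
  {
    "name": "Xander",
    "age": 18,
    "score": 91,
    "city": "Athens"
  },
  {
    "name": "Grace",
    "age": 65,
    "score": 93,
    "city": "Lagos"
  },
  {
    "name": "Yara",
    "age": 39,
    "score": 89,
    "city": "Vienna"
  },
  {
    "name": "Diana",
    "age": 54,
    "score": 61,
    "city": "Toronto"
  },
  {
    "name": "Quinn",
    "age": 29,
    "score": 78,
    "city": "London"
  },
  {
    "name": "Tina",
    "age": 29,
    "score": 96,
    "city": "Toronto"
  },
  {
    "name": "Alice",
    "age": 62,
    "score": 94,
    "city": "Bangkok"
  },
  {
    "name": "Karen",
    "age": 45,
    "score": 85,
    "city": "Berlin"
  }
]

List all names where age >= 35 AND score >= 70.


Checking both conditions:
  Xander (age=18, score=91) -> no
  Grace (age=65, score=93) -> YES
  Yara (age=39, score=89) -> YES
  Diana (age=54, score=61) -> no
  Quinn (age=29, score=78) -> no
  Tina (age=29, score=96) -> no
  Alice (age=62, score=94) -> YES
  Karen (age=45, score=85) -> YES


ANSWER: Grace, Yara, Alice, Karen


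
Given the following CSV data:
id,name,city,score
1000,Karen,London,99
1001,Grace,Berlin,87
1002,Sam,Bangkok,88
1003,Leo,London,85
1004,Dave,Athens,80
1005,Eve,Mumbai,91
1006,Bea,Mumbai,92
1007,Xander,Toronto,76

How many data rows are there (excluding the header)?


Counting rows (excluding header):
Header: id,name,city,score
Data rows: 8

ANSWER: 8


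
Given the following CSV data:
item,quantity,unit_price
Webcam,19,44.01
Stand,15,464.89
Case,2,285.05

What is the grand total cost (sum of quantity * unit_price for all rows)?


Computing row totals:
  Webcam: 19 * 44.01 = 836.19
  Stand: 15 * 464.89 = 6973.35
  Case: 2 * 285.05 = 570.1
Grand total = 836.19 + 6973.35 + 570.1 = 8379.64

ANSWER: 8379.64


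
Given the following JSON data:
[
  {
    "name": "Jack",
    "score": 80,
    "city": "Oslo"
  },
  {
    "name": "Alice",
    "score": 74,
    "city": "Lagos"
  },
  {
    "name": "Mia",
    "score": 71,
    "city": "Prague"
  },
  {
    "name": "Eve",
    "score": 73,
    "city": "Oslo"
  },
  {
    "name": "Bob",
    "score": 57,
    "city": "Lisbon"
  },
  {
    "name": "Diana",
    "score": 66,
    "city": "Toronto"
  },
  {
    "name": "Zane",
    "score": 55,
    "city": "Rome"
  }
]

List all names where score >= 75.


Filtering records where score >= 75:
  Jack (score=80) -> YES
  Alice (score=74) -> no
  Mia (score=71) -> no
  Eve (score=73) -> no
  Bob (score=57) -> no
  Diana (score=66) -> no
  Zane (score=55) -> no


ANSWER: Jack


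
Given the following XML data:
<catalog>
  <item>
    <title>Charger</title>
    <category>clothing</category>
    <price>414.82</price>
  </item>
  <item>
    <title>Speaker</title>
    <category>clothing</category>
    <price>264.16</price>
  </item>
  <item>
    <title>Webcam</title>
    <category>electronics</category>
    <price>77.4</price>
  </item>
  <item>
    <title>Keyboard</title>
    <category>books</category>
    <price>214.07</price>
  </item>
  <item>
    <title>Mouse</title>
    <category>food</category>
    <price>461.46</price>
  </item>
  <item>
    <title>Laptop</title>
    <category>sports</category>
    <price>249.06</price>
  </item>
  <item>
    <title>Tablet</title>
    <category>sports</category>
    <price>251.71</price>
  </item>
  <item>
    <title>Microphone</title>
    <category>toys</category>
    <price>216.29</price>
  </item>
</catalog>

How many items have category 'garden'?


Scanning <item> elements for <category>garden</category>:
Count: 0

ANSWER: 0


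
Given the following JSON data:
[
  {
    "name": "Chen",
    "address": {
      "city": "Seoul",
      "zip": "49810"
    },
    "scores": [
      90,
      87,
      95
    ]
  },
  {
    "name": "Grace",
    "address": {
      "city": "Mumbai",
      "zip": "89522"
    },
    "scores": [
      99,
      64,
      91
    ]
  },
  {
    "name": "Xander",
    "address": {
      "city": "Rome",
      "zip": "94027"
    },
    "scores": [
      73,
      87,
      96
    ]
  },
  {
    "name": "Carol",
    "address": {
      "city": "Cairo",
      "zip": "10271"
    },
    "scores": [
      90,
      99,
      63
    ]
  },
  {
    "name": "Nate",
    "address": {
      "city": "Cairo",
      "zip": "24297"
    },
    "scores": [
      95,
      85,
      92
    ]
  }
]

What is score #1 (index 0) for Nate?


Path: records[4].scores[0]
Value: 95

ANSWER: 95


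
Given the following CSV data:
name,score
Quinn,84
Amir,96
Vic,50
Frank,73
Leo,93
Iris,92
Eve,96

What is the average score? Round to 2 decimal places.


Scores: 84, 96, 50, 73, 93, 92, 96
Sum = 584
Count = 7
Average = 584 / 7 = 83.43

ANSWER: 83.43


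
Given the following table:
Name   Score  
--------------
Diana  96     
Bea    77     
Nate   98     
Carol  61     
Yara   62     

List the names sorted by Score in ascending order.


Sorting by Score (ascending):
  Carol: 61
  Yara: 62
  Bea: 77
  Diana: 96
  Nate: 98


ANSWER: Carol, Yara, Bea, Diana, Nate


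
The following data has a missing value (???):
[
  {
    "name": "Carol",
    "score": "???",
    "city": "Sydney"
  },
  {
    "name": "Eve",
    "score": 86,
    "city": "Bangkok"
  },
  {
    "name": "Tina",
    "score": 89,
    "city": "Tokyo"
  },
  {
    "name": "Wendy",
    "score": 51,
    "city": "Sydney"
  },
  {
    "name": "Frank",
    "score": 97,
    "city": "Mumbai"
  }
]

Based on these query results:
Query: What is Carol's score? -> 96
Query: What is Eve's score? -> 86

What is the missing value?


The missing value is Carol's score
From query: Carol's score = 96

ANSWER: 96


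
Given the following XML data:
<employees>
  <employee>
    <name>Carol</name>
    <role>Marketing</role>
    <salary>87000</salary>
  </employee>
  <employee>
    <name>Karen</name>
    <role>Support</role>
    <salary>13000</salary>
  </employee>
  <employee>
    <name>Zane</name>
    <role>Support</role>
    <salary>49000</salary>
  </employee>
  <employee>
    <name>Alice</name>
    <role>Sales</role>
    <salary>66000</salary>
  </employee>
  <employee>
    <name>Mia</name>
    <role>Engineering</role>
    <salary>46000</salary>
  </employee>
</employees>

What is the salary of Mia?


Searching for <employee> with <name>Mia</name>
Found at position 5
<salary>46000</salary>

ANSWER: 46000


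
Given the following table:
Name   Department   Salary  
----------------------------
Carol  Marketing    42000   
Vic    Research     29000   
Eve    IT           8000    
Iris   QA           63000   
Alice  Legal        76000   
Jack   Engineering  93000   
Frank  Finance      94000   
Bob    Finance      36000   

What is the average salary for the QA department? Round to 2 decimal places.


QA department members:
  Iris: 63000
Sum = 63000
Count = 1
Average = 63000 / 1 = 63000.00

ANSWER: 63000.00


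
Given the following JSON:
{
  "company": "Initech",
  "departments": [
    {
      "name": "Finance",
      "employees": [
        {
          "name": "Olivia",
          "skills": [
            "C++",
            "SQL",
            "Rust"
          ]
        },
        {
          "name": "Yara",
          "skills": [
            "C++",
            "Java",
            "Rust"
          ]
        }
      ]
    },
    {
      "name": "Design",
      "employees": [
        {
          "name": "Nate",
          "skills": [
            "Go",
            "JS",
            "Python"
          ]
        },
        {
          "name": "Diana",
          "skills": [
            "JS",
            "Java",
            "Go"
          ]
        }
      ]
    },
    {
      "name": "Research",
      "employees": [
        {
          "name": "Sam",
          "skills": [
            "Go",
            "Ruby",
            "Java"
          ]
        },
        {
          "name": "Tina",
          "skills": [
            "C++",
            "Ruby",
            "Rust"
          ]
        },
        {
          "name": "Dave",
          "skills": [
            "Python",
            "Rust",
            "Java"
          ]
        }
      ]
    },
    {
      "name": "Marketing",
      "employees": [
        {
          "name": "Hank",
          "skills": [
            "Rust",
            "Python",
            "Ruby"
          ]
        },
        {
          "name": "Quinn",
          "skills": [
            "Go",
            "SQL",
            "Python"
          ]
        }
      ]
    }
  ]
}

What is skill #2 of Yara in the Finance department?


Path: departments[0].employees[1].skills[1]
Value: Java

ANSWER: Java


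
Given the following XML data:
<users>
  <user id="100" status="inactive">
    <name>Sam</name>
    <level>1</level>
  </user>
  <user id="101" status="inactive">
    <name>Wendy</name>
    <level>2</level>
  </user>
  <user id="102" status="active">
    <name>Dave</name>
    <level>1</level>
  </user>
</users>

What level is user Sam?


Finding user: Sam
<level>1</level>

ANSWER: 1


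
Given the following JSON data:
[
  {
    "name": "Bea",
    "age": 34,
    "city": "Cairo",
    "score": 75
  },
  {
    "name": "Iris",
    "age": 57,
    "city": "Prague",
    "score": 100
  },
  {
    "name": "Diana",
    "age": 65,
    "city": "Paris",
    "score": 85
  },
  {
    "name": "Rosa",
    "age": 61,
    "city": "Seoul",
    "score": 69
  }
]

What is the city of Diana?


Looking up record where name = Diana
Record index: 2
Field 'city' = Paris

ANSWER: Paris


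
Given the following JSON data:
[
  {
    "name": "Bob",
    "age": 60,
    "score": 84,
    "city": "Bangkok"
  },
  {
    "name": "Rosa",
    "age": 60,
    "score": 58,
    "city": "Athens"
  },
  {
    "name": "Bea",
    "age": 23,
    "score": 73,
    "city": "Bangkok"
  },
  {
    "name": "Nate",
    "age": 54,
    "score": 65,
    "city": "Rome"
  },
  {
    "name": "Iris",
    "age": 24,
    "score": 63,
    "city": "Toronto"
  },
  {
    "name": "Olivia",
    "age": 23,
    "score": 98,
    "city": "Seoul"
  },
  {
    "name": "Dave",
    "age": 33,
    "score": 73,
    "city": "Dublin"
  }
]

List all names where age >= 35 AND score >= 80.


Checking both conditions:
  Bob (age=60, score=84) -> YES
  Rosa (age=60, score=58) -> no
  Bea (age=23, score=73) -> no
  Nate (age=54, score=65) -> no
  Iris (age=24, score=63) -> no
  Olivia (age=23, score=98) -> no
  Dave (age=33, score=73) -> no


ANSWER: Bob


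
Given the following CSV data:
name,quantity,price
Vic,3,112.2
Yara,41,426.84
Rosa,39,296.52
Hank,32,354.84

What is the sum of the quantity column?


Values in 'quantity' column:
  Row 1: 3
  Row 2: 41
  Row 3: 39
  Row 4: 32
Sum = 3 + 41 + 39 + 32 = 115

ANSWER: 115


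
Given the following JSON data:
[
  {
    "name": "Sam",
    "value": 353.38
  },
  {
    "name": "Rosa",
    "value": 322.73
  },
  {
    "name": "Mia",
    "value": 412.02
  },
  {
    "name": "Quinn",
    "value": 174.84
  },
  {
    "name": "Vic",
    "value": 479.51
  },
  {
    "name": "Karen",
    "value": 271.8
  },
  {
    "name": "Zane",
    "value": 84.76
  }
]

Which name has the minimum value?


Comparing values:
  Sam: 353.38
  Rosa: 322.73
  Mia: 412.02
  Quinn: 174.84
  Vic: 479.51
  Karen: 271.8
  Zane: 84.76
Minimum: Zane (84.76)

ANSWER: Zane


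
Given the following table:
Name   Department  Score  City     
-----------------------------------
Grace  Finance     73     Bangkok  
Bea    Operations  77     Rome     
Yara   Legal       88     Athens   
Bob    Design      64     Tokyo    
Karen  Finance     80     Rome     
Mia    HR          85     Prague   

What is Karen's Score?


Row 5: Karen
Score = 80

ANSWER: 80


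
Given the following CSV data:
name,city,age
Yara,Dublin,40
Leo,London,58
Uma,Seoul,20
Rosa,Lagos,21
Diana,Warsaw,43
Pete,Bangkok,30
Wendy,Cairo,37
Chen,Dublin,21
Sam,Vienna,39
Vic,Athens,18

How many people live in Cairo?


Scanning city column for 'Cairo':
  Row 7: Wendy -> MATCH
Total matches: 1

ANSWER: 1


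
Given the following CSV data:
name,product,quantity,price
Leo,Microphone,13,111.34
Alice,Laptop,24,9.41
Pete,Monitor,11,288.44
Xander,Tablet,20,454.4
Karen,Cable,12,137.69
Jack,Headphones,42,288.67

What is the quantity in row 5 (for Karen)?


Row 5: Karen
Column 'quantity' = 12

ANSWER: 12


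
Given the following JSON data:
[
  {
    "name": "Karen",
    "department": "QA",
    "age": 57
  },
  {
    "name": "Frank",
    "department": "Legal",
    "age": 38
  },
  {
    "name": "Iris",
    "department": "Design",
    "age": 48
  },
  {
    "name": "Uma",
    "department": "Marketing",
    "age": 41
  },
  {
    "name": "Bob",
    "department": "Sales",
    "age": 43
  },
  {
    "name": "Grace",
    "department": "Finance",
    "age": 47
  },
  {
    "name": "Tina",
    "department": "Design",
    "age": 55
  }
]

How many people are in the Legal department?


Scanning records for department = Legal
  Record 1: Frank
Count: 1

ANSWER: 1


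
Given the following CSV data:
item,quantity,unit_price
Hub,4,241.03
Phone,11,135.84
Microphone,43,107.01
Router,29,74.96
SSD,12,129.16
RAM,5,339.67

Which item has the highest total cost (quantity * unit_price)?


Computing row totals:
  Hub: 964.12
  Phone: 1494.24
  Microphone: 4601.43
  Router: 2173.84
  SSD: 1549.92
  RAM: 1698.35
Maximum: Microphone (4601.43)

ANSWER: Microphone


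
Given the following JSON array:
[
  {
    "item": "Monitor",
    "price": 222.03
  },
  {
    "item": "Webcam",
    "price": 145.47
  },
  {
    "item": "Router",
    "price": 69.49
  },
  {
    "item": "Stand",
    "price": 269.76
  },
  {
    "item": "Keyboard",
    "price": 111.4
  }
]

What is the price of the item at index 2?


Array index 2 -> Router
price = 69.49

ANSWER: 69.49


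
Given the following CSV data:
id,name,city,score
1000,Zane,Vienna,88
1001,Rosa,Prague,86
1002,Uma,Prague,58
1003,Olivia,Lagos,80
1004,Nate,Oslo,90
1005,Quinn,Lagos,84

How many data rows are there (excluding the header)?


Counting rows (excluding header):
Header: id,name,city,score
Data rows: 6

ANSWER: 6


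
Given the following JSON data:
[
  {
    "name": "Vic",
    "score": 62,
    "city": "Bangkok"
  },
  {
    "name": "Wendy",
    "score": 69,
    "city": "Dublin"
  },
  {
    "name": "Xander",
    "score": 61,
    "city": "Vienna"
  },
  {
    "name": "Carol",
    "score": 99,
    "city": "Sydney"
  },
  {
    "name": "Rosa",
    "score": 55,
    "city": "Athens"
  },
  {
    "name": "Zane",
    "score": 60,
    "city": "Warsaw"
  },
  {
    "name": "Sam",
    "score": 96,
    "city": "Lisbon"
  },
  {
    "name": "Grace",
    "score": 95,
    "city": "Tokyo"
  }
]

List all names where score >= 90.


Filtering records where score >= 90:
  Vic (score=62) -> no
  Wendy (score=69) -> no
  Xander (score=61) -> no
  Carol (score=99) -> YES
  Rosa (score=55) -> no
  Zane (score=60) -> no
  Sam (score=96) -> YES
  Grace (score=95) -> YES


ANSWER: Carol, Sam, Grace


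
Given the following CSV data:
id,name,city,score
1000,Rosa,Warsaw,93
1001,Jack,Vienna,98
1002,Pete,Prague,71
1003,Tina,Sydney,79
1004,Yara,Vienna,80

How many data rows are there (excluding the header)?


Counting rows (excluding header):
Header: id,name,city,score
Data rows: 5

ANSWER: 5


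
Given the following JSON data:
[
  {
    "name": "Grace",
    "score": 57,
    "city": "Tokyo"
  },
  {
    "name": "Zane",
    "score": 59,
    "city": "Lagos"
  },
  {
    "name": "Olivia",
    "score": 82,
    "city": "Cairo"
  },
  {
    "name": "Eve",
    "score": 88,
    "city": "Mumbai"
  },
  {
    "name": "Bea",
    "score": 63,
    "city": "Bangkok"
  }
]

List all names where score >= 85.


Filtering records where score >= 85:
  Grace (score=57) -> no
  Zane (score=59) -> no
  Olivia (score=82) -> no
  Eve (score=88) -> YES
  Bea (score=63) -> no


ANSWER: Eve


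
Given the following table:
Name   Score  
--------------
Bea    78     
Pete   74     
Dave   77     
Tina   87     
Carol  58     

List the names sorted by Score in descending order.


Sorting by Score (descending):
  Tina: 87
  Bea: 78
  Dave: 77
  Pete: 74
  Carol: 58


ANSWER: Tina, Bea, Dave, Pete, Carol


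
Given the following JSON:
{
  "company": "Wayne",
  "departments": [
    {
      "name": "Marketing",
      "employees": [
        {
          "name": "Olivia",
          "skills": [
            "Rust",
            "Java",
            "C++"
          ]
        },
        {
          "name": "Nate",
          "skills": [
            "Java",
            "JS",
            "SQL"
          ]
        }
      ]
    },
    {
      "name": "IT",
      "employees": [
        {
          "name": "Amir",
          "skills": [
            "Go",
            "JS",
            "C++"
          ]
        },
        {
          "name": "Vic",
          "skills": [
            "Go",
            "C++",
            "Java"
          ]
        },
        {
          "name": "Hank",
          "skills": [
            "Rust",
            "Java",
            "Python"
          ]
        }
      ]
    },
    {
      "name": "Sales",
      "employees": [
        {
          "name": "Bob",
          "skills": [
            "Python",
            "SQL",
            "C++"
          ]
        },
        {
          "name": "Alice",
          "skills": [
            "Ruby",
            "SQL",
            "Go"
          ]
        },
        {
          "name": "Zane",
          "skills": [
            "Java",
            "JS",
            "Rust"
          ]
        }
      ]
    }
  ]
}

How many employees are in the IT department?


Path: departments[1].employees
Count: 3

ANSWER: 3


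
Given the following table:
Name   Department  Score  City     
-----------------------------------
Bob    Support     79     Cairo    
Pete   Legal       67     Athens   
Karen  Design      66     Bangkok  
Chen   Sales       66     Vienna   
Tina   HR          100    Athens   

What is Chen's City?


Row 4: Chen
City = Vienna

ANSWER: Vienna


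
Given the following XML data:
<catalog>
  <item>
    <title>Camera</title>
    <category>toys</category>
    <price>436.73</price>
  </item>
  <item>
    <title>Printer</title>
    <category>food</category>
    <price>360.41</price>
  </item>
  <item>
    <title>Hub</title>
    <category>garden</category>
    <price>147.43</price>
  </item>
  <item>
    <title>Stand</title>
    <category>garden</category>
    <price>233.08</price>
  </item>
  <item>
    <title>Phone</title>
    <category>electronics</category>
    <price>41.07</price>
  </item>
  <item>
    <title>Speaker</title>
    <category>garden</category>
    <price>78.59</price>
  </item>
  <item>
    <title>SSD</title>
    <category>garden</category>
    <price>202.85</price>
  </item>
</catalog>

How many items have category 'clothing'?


Scanning <item> elements for <category>clothing</category>:
Count: 0

ANSWER: 0


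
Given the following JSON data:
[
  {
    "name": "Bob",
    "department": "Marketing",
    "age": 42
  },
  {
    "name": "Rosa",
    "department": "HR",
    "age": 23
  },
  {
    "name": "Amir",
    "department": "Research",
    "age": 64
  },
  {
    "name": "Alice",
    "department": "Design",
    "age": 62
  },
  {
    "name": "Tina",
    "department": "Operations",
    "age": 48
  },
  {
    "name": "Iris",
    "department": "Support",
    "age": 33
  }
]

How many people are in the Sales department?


Scanning records for department = Sales
  No matches found
Count: 0

ANSWER: 0


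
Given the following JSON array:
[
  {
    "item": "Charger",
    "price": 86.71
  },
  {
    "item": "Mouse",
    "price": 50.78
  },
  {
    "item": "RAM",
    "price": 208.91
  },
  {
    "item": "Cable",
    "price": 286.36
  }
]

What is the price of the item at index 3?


Array index 3 -> Cable
price = 286.36

ANSWER: 286.36


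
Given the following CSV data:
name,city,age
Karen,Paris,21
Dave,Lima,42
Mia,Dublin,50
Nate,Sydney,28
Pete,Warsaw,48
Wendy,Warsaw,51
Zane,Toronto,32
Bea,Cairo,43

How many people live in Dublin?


Scanning city column for 'Dublin':
  Row 3: Mia -> MATCH
Total matches: 1

ANSWER: 1


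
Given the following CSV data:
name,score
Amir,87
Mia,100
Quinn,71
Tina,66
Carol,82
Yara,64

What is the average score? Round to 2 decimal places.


Scores: 87, 100, 71, 66, 82, 64
Sum = 470
Count = 6
Average = 470 / 6 = 78.33

ANSWER: 78.33


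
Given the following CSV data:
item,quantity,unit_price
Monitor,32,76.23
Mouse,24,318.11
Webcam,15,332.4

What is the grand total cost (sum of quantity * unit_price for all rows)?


Computing row totals:
  Monitor: 32 * 76.23 = 2439.36
  Mouse: 24 * 318.11 = 7634.64
  Webcam: 15 * 332.4 = 4986.0
Grand total = 2439.36 + 7634.64 + 4986.0 = 15060.0

ANSWER: 15060.0


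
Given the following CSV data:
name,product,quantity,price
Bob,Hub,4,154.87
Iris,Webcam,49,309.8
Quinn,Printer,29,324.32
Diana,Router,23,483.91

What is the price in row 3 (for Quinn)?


Row 3: Quinn
Column 'price' = 324.32

ANSWER: 324.32


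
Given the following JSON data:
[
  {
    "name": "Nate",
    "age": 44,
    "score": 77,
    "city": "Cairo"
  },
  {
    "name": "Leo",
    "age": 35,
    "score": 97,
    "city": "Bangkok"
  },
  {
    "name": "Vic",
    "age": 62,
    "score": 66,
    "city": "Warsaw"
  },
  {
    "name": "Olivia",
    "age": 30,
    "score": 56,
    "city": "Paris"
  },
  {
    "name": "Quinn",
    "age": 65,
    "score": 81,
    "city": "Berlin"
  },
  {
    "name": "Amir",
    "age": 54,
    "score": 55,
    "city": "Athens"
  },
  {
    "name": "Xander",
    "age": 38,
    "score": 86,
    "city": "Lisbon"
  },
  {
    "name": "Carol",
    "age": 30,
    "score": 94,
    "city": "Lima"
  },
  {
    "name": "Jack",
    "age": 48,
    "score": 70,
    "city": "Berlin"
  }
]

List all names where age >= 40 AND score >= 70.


Checking both conditions:
  Nate (age=44, score=77) -> YES
  Leo (age=35, score=97) -> no
  Vic (age=62, score=66) -> no
  Olivia (age=30, score=56) -> no
  Quinn (age=65, score=81) -> YES
  Amir (age=54, score=55) -> no
  Xander (age=38, score=86) -> no
  Carol (age=30, score=94) -> no
  Jack (age=48, score=70) -> YES


ANSWER: Nate, Quinn, Jack


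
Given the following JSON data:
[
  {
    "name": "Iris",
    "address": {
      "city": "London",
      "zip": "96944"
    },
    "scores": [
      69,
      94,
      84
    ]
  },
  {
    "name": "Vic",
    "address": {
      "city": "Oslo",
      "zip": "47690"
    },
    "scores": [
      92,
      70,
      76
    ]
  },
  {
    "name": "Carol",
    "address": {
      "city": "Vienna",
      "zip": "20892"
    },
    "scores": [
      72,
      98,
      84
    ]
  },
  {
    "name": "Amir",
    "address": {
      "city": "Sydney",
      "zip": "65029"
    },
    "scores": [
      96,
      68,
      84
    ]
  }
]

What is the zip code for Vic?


Path: records[1].address.zip
Value: 47690

ANSWER: 47690


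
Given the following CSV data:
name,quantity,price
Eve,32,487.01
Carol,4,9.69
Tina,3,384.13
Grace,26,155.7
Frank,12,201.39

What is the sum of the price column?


Values in 'price' column:
  Row 1: 487.01
  Row 2: 9.69
  Row 3: 384.13
  Row 4: 155.7
  Row 5: 201.39
Sum = 487.01 + 9.69 + 384.13 + 155.7 + 201.39 = 1237.92

ANSWER: 1237.92


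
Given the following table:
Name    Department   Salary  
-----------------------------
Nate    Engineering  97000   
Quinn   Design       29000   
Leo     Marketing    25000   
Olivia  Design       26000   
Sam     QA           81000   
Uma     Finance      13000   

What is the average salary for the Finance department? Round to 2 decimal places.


Finance department members:
  Uma: 13000
Sum = 13000
Count = 1
Average = 13000 / 1 = 13000.00

ANSWER: 13000.00


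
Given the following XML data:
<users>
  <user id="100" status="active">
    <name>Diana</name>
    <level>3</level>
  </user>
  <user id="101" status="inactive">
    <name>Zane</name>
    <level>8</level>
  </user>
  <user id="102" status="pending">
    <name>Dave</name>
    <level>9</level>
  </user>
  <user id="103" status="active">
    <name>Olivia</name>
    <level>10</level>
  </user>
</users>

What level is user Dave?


Finding user: Dave
<level>9</level>

ANSWER: 9


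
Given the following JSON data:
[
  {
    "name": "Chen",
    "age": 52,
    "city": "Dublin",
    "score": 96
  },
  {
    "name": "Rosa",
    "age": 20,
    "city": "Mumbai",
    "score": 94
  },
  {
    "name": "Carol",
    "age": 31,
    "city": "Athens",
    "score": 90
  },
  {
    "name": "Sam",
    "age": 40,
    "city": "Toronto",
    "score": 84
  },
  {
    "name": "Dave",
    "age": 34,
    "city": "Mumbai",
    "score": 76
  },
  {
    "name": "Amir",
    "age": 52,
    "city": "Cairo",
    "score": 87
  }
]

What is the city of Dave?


Looking up record where name = Dave
Record index: 4
Field 'city' = Mumbai

ANSWER: Mumbai


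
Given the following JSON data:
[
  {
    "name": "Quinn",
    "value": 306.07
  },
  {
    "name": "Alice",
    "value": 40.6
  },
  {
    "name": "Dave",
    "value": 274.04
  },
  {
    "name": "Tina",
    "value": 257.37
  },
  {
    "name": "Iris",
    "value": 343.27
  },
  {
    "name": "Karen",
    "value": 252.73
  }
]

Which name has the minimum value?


Comparing values:
  Quinn: 306.07
  Alice: 40.6
  Dave: 274.04
  Tina: 257.37
  Iris: 343.27
  Karen: 252.73
Minimum: Alice (40.6)

ANSWER: Alice


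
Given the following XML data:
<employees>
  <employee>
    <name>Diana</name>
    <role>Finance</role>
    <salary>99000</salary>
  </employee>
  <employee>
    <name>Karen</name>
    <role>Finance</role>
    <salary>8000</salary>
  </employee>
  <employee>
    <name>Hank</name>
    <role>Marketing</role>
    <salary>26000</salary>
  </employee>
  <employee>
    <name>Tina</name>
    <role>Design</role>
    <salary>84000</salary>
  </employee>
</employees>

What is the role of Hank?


Searching for <employee> with <name>Hank</name>
Found at position 3
<role>Marketing</role>

ANSWER: Marketing


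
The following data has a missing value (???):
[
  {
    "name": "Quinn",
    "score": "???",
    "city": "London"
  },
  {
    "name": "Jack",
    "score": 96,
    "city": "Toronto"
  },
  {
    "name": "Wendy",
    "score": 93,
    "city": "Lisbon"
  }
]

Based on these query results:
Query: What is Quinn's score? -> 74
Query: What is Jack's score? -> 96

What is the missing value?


The missing value is Quinn's score
From query: Quinn's score = 74

ANSWER: 74


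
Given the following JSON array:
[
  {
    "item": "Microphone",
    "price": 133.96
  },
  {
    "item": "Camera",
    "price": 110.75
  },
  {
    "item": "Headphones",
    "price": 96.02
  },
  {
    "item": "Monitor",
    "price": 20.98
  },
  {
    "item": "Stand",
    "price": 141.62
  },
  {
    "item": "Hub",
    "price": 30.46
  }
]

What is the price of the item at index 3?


Array index 3 -> Monitor
price = 20.98

ANSWER: 20.98


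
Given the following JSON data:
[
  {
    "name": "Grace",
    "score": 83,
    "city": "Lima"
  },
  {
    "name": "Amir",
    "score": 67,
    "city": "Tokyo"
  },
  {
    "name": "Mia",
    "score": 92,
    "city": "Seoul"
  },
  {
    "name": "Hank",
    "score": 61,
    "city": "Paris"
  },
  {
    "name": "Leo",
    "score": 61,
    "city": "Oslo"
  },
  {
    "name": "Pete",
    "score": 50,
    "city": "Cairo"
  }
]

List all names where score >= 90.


Filtering records where score >= 90:
  Grace (score=83) -> no
  Amir (score=67) -> no
  Mia (score=92) -> YES
  Hank (score=61) -> no
  Leo (score=61) -> no
  Pete (score=50) -> no


ANSWER: Mia


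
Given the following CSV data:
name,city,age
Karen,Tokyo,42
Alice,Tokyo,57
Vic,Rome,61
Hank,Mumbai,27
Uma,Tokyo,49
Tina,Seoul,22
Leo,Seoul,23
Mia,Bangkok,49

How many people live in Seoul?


Scanning city column for 'Seoul':
  Row 6: Tina -> MATCH
  Row 7: Leo -> MATCH
Total matches: 2

ANSWER: 2


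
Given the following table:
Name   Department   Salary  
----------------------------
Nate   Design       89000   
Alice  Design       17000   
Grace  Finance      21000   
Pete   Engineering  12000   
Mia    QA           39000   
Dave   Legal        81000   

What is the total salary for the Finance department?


Finance department members:
  Grace: 21000
Total = 21000 = 21000

ANSWER: 21000


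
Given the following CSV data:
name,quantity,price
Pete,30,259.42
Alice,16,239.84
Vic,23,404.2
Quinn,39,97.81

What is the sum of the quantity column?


Values in 'quantity' column:
  Row 1: 30
  Row 2: 16
  Row 3: 23
  Row 4: 39
Sum = 30 + 16 + 23 + 39 = 108

ANSWER: 108


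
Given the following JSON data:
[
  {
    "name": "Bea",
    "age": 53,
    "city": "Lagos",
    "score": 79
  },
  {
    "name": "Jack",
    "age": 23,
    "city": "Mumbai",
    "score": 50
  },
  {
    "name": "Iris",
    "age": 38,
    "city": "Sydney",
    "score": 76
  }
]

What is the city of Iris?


Looking up record where name = Iris
Record index: 2
Field 'city' = Sydney

ANSWER: Sydney


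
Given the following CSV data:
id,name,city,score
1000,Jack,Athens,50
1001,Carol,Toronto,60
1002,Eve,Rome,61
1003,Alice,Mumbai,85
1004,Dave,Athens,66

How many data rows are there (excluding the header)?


Counting rows (excluding header):
Header: id,name,city,score
Data rows: 5

ANSWER: 5


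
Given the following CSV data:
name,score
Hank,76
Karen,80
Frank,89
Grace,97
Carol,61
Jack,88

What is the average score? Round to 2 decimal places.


Scores: 76, 80, 89, 97, 61, 88
Sum = 491
Count = 6
Average = 491 / 6 = 81.83

ANSWER: 81.83


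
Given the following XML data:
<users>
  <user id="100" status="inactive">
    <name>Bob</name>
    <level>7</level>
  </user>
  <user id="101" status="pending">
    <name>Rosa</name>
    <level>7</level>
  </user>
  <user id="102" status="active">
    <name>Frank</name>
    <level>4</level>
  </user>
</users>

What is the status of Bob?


Finding user with name = Bob
user id="100" status="inactive"

ANSWER: inactive


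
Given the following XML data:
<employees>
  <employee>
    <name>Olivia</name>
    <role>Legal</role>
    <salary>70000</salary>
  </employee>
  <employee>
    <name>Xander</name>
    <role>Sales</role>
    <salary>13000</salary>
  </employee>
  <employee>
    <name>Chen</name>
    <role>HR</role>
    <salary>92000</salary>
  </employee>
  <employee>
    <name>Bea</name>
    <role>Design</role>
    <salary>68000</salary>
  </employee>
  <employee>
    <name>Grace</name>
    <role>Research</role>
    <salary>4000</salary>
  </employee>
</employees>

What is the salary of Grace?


Searching for <employee> with <name>Grace</name>
Found at position 5
<salary>4000</salary>

ANSWER: 4000


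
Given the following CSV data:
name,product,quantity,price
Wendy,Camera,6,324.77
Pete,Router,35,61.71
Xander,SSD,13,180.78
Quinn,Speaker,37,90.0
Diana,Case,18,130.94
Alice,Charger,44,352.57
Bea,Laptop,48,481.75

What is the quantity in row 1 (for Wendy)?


Row 1: Wendy
Column 'quantity' = 6

ANSWER: 6


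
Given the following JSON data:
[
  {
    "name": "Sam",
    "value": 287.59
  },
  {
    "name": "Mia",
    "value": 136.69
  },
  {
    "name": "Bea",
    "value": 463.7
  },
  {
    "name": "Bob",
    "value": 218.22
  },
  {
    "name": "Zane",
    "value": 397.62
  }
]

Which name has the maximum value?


Comparing values:
  Sam: 287.59
  Mia: 136.69
  Bea: 463.7
  Bob: 218.22
  Zane: 397.62
Maximum: Bea (463.7)

ANSWER: Bea


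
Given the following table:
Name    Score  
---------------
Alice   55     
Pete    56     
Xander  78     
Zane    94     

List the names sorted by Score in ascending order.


Sorting by Score (ascending):
  Alice: 55
  Pete: 56
  Xander: 78
  Zane: 94


ANSWER: Alice, Pete, Xander, Zane


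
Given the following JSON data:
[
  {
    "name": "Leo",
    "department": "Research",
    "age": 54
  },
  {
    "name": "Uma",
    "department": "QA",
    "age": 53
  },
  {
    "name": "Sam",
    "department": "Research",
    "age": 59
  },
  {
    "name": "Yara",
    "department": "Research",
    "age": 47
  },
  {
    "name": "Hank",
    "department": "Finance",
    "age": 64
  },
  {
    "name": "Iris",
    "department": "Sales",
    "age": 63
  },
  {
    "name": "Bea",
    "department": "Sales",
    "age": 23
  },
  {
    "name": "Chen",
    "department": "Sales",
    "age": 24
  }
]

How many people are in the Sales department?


Scanning records for department = Sales
  Record 5: Iris
  Record 6: Bea
  Record 7: Chen
Count: 3

ANSWER: 3


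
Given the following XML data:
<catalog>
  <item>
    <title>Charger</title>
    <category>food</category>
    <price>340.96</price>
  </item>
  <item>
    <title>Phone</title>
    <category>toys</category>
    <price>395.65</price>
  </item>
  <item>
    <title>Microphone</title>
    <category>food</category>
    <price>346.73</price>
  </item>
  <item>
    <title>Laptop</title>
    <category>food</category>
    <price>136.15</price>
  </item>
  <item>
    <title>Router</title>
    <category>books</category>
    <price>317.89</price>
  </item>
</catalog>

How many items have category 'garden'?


Scanning <item> elements for <category>garden</category>:
Count: 0

ANSWER: 0


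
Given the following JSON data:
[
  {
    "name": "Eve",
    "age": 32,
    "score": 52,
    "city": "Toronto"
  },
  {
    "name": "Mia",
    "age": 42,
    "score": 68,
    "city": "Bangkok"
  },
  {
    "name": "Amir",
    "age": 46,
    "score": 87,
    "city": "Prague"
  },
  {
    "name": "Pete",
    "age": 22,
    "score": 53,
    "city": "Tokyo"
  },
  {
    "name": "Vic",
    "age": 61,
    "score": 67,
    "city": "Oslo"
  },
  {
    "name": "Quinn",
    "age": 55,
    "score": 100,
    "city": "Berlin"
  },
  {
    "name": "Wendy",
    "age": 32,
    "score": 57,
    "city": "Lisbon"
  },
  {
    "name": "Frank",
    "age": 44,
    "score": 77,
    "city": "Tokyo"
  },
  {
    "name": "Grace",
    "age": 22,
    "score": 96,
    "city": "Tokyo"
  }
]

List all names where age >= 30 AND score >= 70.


Checking both conditions:
  Eve (age=32, score=52) -> no
  Mia (age=42, score=68) -> no
  Amir (age=46, score=87) -> YES
  Pete (age=22, score=53) -> no
  Vic (age=61, score=67) -> no
  Quinn (age=55, score=100) -> YES
  Wendy (age=32, score=57) -> no
  Frank (age=44, score=77) -> YES
  Grace (age=22, score=96) -> no


ANSWER: Amir, Quinn, Frank


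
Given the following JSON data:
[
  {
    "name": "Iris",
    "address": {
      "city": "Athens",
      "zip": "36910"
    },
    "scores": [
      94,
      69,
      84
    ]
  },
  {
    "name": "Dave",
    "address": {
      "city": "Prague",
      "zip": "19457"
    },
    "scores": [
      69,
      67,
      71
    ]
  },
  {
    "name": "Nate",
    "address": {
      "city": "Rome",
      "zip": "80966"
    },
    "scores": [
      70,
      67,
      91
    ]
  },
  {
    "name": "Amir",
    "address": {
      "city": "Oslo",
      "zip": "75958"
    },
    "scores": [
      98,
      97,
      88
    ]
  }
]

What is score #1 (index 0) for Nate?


Path: records[2].scores[0]
Value: 70

ANSWER: 70


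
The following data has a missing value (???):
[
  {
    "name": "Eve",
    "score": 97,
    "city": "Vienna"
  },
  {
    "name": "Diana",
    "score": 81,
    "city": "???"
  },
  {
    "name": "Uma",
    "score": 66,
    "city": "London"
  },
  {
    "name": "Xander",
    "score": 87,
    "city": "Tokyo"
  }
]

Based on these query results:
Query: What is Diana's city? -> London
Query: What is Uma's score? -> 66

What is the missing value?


The missing value is Diana's city
From query: Diana's city = London

ANSWER: London


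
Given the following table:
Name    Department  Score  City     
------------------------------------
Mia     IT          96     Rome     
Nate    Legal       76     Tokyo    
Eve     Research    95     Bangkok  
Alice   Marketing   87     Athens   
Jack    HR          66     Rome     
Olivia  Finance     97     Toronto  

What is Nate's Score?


Row 2: Nate
Score = 76

ANSWER: 76


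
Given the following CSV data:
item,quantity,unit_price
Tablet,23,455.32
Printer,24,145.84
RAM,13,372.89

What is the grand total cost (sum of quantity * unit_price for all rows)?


Computing row totals:
  Tablet: 23 * 455.32 = 10472.36
  Printer: 24 * 145.84 = 3500.16
  RAM: 13 * 372.89 = 4847.57
Grand total = 10472.36 + 3500.16 + 4847.57 = 18820.09

ANSWER: 18820.09


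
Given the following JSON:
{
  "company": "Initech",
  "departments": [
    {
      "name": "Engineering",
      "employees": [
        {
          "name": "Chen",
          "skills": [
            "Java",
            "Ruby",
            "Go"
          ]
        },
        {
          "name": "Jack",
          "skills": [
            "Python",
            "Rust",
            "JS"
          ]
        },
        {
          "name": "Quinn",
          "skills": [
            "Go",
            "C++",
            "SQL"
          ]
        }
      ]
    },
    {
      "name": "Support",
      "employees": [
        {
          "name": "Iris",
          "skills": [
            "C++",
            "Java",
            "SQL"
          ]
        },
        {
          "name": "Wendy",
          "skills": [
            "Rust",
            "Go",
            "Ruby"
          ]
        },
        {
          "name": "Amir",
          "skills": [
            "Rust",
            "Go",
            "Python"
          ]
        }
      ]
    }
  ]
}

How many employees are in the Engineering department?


Path: departments[0].employees
Count: 3

ANSWER: 3


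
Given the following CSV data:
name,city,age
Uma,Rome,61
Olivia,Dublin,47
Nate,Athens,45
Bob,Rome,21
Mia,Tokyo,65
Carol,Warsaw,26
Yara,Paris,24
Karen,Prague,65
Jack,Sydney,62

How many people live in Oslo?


Scanning city column for 'Oslo':
Total matches: 0

ANSWER: 0
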